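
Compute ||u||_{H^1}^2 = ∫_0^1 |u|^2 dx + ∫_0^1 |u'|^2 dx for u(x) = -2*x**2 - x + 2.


||u||_{H^1}^2 = 59/5

The H^1 norm (squared) on an interval (0, L) is
  ||u||_{H^1}^2 = ∫_0^L u(x)^2 dx + ∫_0^L u'(x)^2 dx.
Compute u'(x) = -4*x - 1.
Then u(x)^2 = 4*x**4 + 4*x**3 - 7*x**2 - 4*x + 4 and u'(x)^2 = 16*x**2 + 8*x + 1.
Integrate each monomial from 0 to 1 using ∫_0^1 c·x^n dx = c·1^(n+1)/(n+1):
  ∫_0^1 u(x)^2 dx = ∫_0^1 (4*x^4 + 4*x^3 - 7*x^2 - 4*x + 4) dx. Term by term:
    ∫_0^1 4*x^4 dx = 4/5;  ∫_0^1 4*x^3 dx = 1;  ∫_0^1 -7*x^2 dx = -7/3;
    ∫_0^1 -4*x dx = -2;  ∫_0^1 4 dx = 4.
  Sum: 4/5 + 1 − 7/3 − 2 + 4 = 22/15.
  ∫_0^1 u'(x)^2 dx = ∫_0^1 (16*x^2 + 8*x + 1) dx. Term by term:
    ∫_0^1 16*x^2 dx = 16/3;  ∫_0^1 8*x dx = 4;  ∫_0^1 1 dx = 1.
  Sum: 16/3 + 4 + 1 = 31/3.
Adding: ||u||_{H^1}^2 = 22/15 + 31/3 = 59/5.


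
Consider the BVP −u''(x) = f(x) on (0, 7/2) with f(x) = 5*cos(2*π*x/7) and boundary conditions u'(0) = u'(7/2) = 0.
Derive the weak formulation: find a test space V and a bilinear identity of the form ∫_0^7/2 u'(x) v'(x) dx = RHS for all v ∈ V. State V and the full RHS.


V = H^1(0, 7/2) (no boundary constraint on v; u is determined up to an additive constant); weak form: ∫_0^7/2 u'v' dx = ∫_0^7/2 (5*cos(2*π*x/7)) v dx for all v ∈ V.

Multiply both sides by a test function v and integrate from 0 to 7/2:
  ∫_0^7/2 −u''(x) v(x) dx = ∫_0^7/2 f(x) v(x) dx.
Integrate the LHS by parts once:
  ∫_0^7/2 −u'' v dx = −[u'(x) v(x)]_0^7/2 + ∫_0^7/2 u'(x) v'(x) dx.
Thus ∫_0^7/2 u'(x) v'(x) dx = ∫_0^7/2 f(x) v(x) dx + [u'(x) v(x)]_0^7/2.
Choose V so that boundary terms are either known or forced to vanish.
u has homogeneous Neumann: u'(0) = u'(7/2) = 0. So [u' v]_0^7/2 = 0·v(7/2) − 0·v(0) = 0 for any v; take V = H^1(0, 7/2).
Weak formulation: find u (satisfying any essential BC) such that ∫_0^7/2 u'(x) v'(x) dx = ∫_0^7/2 f v dx for all v ∈ V (homogeneous Neumann, so boundary terms vanish).
Substituting f(x) = 5*cos(2*π*x/7), the right-hand side is ∫_0^7/2 (5*cos(2*π*x/7)) v dx.
Compatibility check (pure Neumann): taking v ≡ 1 ∈ V gives 0 = ∫_0^7/2 f dx + (0) − (0), i.e. ∫_0^7/2 f dx must equal u'(0) − u'(7/2) = 0. Indeed ∫_0^7/2 (5*cos(2*π*x/7)) dx = 0, so the data are compatible. The solution is then unique only up to an additive constant (fix it e.g. by requiring ∫_0^7/2 u dx = 0).


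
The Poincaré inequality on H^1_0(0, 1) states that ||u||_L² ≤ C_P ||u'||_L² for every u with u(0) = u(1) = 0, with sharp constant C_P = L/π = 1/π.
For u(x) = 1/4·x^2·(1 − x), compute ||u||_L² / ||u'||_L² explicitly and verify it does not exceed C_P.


||u||_L² / ||u'||_L² = sqrt(14)/14 < C_P = 1/π.

u(x) = 1/4·x^2·(1 − x), so u'(x) = x*(2 - 3*x)/4.
u(x) = 1/4·x^2·(1 − x) vanishes at x = 0 and x = 1, so u ∈ H^1_0(0, 1). Differentiate via the product rule and integrate the resulting polynomials term by term.
  ∫_0^1 u² dx = ∫_0^1 (x^6/16 - x^5/8 + x^4/16) dx. Term by term:
    ∫_0^1 x^6/16 dx = 1/112;  ∫_0^1 -x^5/8 dx = -1/48;  ∫_0^1 x^4/16 dx = 1/80.
  Sum: 1/112 − 1/48 + 1/80 = 1/1680.
  ∫_0^1 (u')² dx = ∫_0^1 (9*x^4/16 - 3*x^3/4 + x^2/4) dx. Term by term:
    ∫_0^1 9*x^4/16 dx = 9/80;  ∫_0^1 -3*x^3/4 dx = -3/16;  ∫_0^1 x^2/4 dx = 1/12.
  Sum: 9/80 − 3/16 + 1/12 = 1/120.
∫_0^1 u² dx = 1/1680, so ||u||_L² = sqrt(105)/420.
∫_0^1 (u')² dx = 1/120, so ||u'||_L² = sqrt(30)/60.
Ratio ||u||_L² / ||u'||_L² = sqrt(14)/14.
Sharp Poincaré constant on H^1_0(0, 1) is C_P = L/π = 1/π, achieved by sin(π·x).
A polynomial bump cannot attain the sharp Poincaré constant (only the first sine eigenfunction does), so the ratio is strictly less than C_P, consistent with ||u||_L² ≤ C_P ||u'||_L².


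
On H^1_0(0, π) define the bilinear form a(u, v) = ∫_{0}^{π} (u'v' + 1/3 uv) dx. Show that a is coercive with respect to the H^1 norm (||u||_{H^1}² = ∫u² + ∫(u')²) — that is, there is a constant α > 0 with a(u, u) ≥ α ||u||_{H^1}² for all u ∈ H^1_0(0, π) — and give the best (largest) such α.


α = 2/3

Coercivity of a(·,·) on H^1_0(0, π) means a(u, u) ≥ α ||u||_{H^1}² for every u ∈ H^1_0.
The interval has length L = π, and Poincaré/coercivity depend only on L. Here a(u, u) = ∫(u')² + (1/3)·∫u².
Here 0 < c = 1/3 < 1. The condition a(u,u) ≥ α||u||_{H^1}² reads (1−α)∫(u')² ≥ (α−c)∫u². Any admissible α is ≤ 1 (rapidly oscillating u have ∫u²/∫(u')² → 0), and α = 1 would force 0 ≥ (1−c)∫u², impossible since c < 1; so 1−α > 0. By the sharp Poincaré inequality on H^1_0 of an interval of length L, ∫(u')² ≥ (π/L)²∫u² with equality for the first sine mode sin(π(x−x₀)/L) (x₀ the left endpoint), so the inequality holds for all u iff (1−α)(π/L)² ≥ α − c, i.e. α ≤ ((π/L)² + c)/((π/L)² + 1) = (1 + c(L/π)²)/(1 + (L/π)²). With (π/L)² = 1 and c = 1/3, the largest admissible constant is α = ((π/L)² + c)/((π/L)² + 1).
Simplifying, α = 2/3.


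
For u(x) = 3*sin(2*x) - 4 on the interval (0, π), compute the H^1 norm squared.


||u||_{H^1(0,π)}^2 = 77*π/2

u'(x) = 6*cos(2*x).
Expand u² and (u')² and integrate term by term on (0, π), using: for integers n ≥ 1, ∫_0^π sin²(nx) dx = ∫_0^π cos²(nx) dx = π/2; for n ≠ n', ∫_0^π sin(nx)sin(n'x) dx = ∫_0^π cos(nx)cos(n'x) dx = 0; and by product-to-sum, ∫_0^π sin(nx)cos(n'x) dx = ½∫_0^π [sin((n+n')x) + sin((n−n')x)] dx, which is 0 when n+n' is even and 2n/(n²−n'²) when n+n' is odd (it need not vanish on (0, π)). For the constant mode: ∫_0^π 1 dx = π, ∫_0^π cos(nx) dx = 0, ∫_0^π sin(nx) dx = (1−(−1)^n)/n.
  u² squared terms: (-4)²·∫1 dx = 16·π = 16*π;  (3)²·∫sin(2x)² dx = 9·π/2 = 9*π/2.
  u² cross terms: 2·(-4)·(3)·∫1·sin(2x) dx = -24·(0) = 0.
  So ∫_0^π u² dx = 16*π + 9*π/2 + 0 = 41*π/2.
  (u')² squared terms: (6)²·∫cos(2x)² dx = 36·π/2 = 18*π.
  So ∫_0^π (u')² dx = 18*π.
||u||_{H^1}^2 = (41*π/2) + (18*π) = 77*π/2.


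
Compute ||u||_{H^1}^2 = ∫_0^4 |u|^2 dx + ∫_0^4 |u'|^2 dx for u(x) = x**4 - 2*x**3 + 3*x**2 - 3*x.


||u||_{H^1}^2 = 1754044/63

The H^1 norm (squared) on an interval (0, L) is
  ||u||_{H^1}^2 = ∫_0^L u(x)^2 dx + ∫_0^L u'(x)^2 dx.
Compute u'(x) = 4*x**3 - 6*x**2 + 6*x - 3.
Then u(x)^2 = x**8 - 4*x**7 + 10*x**6 - 18*x**5 + 21*x**4 - 18*x**3 + 9*x**2 and u'(x)^2 = 16*x**6 - 48*x**5 + 84*x**4 - 96*x**3 + 72*x**2 - 36*x + 9.
Integrate each monomial from 0 to 4 using ∫_0^4 c·x^n dx = c·4^(n+1)/(n+1):
  ∫_0^4 u(x)^2 dx = ∫_0^4 (x^8 - 4*x^7 + 10*x^6 - 18*x^5 + 21*x^4 - 18*x^3 + 9*x^2) dx. Term by term:
    ∫_0^4 x^8 dx = 262144/9;  ∫_0^4 -4*x^7 dx = -32768;  ∫_0^4 10*x^6 dx = 163840/7;
    ∫_0^4 -18*x^5 dx = -12288;  ∫_0^4 21*x^4 dx = 21504/5;  ∫_0^4 -18*x^3 dx = -1152;
    ∫_0^4 9*x^2 dx = 192.
  Sum: 262144/9 − 32768 + 163840/7 − 12288 + 21504/5 − 1152 + 192 = 3407552/315.
  ∫_0^4 u'(x)^2 dx = ∫_0^4 (16*x^6 - 48*x^5 + 84*x^4 - 96*x^3 + 72*x^2 - 36*x + 9) dx. Term by term:
    ∫_0^4 16*x^6 dx = 262144/7;  ∫_0^4 -48*x^5 dx = -32768;  ∫_0^4 84*x^4 dx = 86016/5;
    ∫_0^4 -96*x^3 dx = -6144;  ∫_0^4 72*x^2 dx = 1536;  ∫_0^4 -36*x dx = -288;
    ∫_0^4 9 dx = 36.
  Sum: 262144/7 − 32768 + 86016/5 − 6144 + 1536 − 288 + 36 = 595852/35.
Adding: ||u||_{H^1}^2 = 3407552/315 + 595852/35 = 1754044/63.


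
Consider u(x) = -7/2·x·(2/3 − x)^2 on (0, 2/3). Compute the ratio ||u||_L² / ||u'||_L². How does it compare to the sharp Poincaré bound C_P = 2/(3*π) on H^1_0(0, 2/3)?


||u||_L² / ||u'||_L² = sqrt(14)/21 < C_P = 2/(3*π).

u(x) = -7/2·x·(2/3 − x)^2, so u'(x) = -21*x^2/2 + 28*x/3 - 14/9.
u(x) = -7/2·x·(2/3 − x)^2 vanishes at x = 0 and x = 2/3, so u ∈ H^1_0(0, 2/3). Differentiate via the product rule and integrate the resulting polynomials term by term.
  ∫_0^2/3 u² dx = ∫_0^2/3 (49*x^6/4 - 98*x^5/3 + 98*x^4/3 - 392*x^3/27 + 196*x^2/81) dx. Term by term:
    ∫_0^2/3 49*x^6/4 dx = 224/2187;  ∫_0^2/3 -98*x^5/3 dx = -3136/6561;  ∫_0^2/3 98*x^4/3 dx = 3136/3645;
    ∫_0^2/3 -392*x^3/27 dx = -1568/2187;  ∫_0^2/3 196*x^2/81 dx = 1568/6561.
  Sum: 224/2187 − 3136/6561 + 3136/3645 − 1568/2187 + 1568/6561 = 224/32805.
  ∫_0^2/3 (u')² dx = ∫_0^2/3 (441*x^4/4 - 196*x^3 + 1078*x^2/9 - 784*x/27 + 196/81) dx. Term by term:
    ∫_0^2/3 441*x^4/4 dx = 392/135;  ∫_0^2/3 -196*x^3 dx = -784/81;  ∫_0^2/3 1078*x^2/9 dx = 8624/729;
    ∫_0^2/3 -784*x/27 dx = -1568/243;  ∫_0^2/3 196/81 dx = 392/243.
  Sum: 392/135 − 784/81 + 8624/729 − 1568/243 + 392/243 = 784/3645.
∫_0^2/3 u² dx = 224/32805, so ||u||_L² = 4*sqrt(70)/405.
∫_0^2/3 (u')² dx = 784/3645, so ||u'||_L² = 28*sqrt(5)/135.
Ratio ||u||_L² / ||u'||_L² = sqrt(14)/21.
Sharp Poincaré constant on H^1_0(0, 2/3) is C_P = L/π = 2/(3*π), achieved by sin(3*π/2·x).
A polynomial bump cannot attain the sharp Poincaré constant (only the first sine eigenfunction does), so the ratio is strictly less than C_P, consistent with ||u||_L² ≤ C_P ||u'||_L².


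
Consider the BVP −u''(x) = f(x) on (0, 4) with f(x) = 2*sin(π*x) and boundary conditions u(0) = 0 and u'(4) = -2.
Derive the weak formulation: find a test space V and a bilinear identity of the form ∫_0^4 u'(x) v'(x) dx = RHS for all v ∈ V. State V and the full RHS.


V = {v ∈ H^1(0, 4) : v(0) = 0} (test functions vanish at x = 0 where u is specified); weak form: ∫_0^4 u'v' dx = ∫_0^4 (2*sin(π*x)) v dx − 2·v(4) for all v ∈ V.

Multiply both sides by a test function v and integrate from 0 to 4:
  ∫_0^4 −u''(x) v(x) dx = ∫_0^4 f(x) v(x) dx.
Integrate the LHS by parts once:
  ∫_0^4 −u'' v dx = −[u'(x) v(x)]_0^4 + ∫_0^4 u'(x) v'(x) dx.
Thus ∫_0^4 u'(x) v'(x) dx = ∫_0^4 f(x) v(x) dx + [u'(x) v(x)]_0^4.
Choose V so that boundary terms are either known or forced to vanish.
Mixed BC: u(0) = 0 (Dirichlet) and u'(4) = -2 (Neumann). Define V = {v ∈ H^1(0, 4) : v(0) = 0}. Then [u' v]_0^4 = u'(4)·v(4) − u'(0)·0 = − 2·v(4).
Weak formulation: find u (satisfying any essential BC) such that ∫_0^4 u'(x) v'(x) dx = ∫_0^4 f v dx − 2·v(4) for all v ∈ V (Dirichlet at 0 absorbed into V; Neumann datum at x = 4 contributes the boundary term).
Substituting f(x) = 2*sin(π*x), the right-hand side is ∫_0^4 (2*sin(π*x)) v dx − 2·v(4).


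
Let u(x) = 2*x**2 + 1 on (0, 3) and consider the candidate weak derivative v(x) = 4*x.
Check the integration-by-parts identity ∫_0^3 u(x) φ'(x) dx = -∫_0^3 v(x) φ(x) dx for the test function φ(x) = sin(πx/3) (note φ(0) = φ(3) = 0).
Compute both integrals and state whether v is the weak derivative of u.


LHS = -36/π, RHS = -36/π. Yes, v = u' weakly.

u(x) = 2*x**2 + 1, classical derivative u'(x) = 4*x.
φ(x) = sin(πx/3), so φ'(x) = π*cos(π*x/3)/3.
Note φ(0) = φ(3) = 0, so the boundary term u·φ vanishes.
LHS = ∫_0^3 u(x) φ'(x) dx = ∫_0^3 (2*π*x^2*cos(π*x/3)/3 + π*cos(π*x/3)/3) dx. Term by term:
  ∫_0^3 π*cos(π*x/3)/3 dx = 0;  ∫_0^3 2*π*x^2*cos(π*x/3)/3 dx = -36/π.
Sum: 0 − 36/π = -36/π.
So LHS = -36/π.
∫_0^3 v(x) φ(x) dx = ∫_0^3 (4*x*sin(π*x/3)) dx. Term by term:
  ∫_0^3 4*x*sin(π*x/3) dx = 36/π.
So RHS = -∫_0^3 v(x) φ(x) dx = -36/π.
LHS = RHS, so the identity holds for this test φ.
Moreover u is smooth here and v(x) = u'(x) = 4*x pointwise, so the identity holds for every test function. Hence v is the weak derivative of u.


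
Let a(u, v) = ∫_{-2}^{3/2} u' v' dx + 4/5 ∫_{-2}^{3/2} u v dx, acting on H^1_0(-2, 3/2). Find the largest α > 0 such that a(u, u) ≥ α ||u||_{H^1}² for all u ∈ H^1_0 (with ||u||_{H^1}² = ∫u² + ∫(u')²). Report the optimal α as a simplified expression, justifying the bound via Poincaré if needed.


α = 4*(49 + 5*π^2)/(5*(4*π^2 + 49))

Coercivity of a(·,·) on H^1_0(-2, 3/2) means a(u, u) ≥ α ||u||_{H^1}² for every u ∈ H^1_0.
The interval has length L = 7/2, and Poincaré/coercivity depend only on L. Here a(u, u) = ∫(u')² + (4/5)·∫u².
Here 0 < c = 4/5 < 1. The condition a(u,u) ≥ α||u||_{H^1}² reads (1−α)∫(u')² ≥ (α−c)∫u². Any admissible α is ≤ 1 (rapidly oscillating u have ∫u²/∫(u')² → 0), and α = 1 would force 0 ≥ (1−c)∫u², impossible since c < 1; so 1−α > 0. By the sharp Poincaré inequality on H^1_0 of an interval of length L, ∫(u')² ≥ (π/L)²∫u² with equality for the first sine mode sin(π(x−x₀)/L) (x₀ the left endpoint), so the inequality holds for all u iff (1−α)(π/L)² ≥ α − c, i.e. α ≤ ((π/L)² + c)/((π/L)² + 1) = (1 + c(L/π)²)/(1 + (L/π)²). With (π/L)² = 4*π^2/49 and c = 4/5, the largest admissible constant is α = ((π/L)² + c)/((π/L)² + 1).
Simplifying, α = 4*(49 + 5*π^2)/(5*(4*π^2 + 49)).


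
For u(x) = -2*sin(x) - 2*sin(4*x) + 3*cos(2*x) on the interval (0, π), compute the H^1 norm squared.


||u||_{H^1(0,π)}^2 = 40 + 121*π/2

u'(x) = -6*sin(2*x) - 2*cos(x) - 8*cos(4*x).
Expand u² and (u')² and integrate term by term on (0, π), using: for integers n ≥ 1, ∫_0^π sin²(nx) dx = ∫_0^π cos²(nx) dx = π/2; for n ≠ n', ∫_0^π sin(nx)sin(n'x) dx = ∫_0^π cos(nx)cos(n'x) dx = 0; and by product-to-sum, ∫_0^π sin(nx)cos(n'x) dx = ½∫_0^π [sin((n+n')x) + sin((n−n')x)] dx, which is 0 when n+n' is even and 2n/(n²−n'²) when n+n' is odd (it need not vanish on (0, π)).
  u² squared terms: (-2)²·∫sin(x)² dx = 4·π/2 = 2*π;  (-2)²·∫sin(4x)² dx = 4·π/2 = 2*π;  (3)²·∫cos(2x)² dx = 9·π/2 = 9*π/2.
  u² cross terms: 2·(-2)·(-2)·∫sin(x)·sin(4x) dx = 8·(0) = 0;  2·(-2)·(3)·∫sin(x)·cos(2x) dx = -12·(-2/3) = 8;  2·(-2)·(3)·∫sin(4x)·cos(2x) dx = -12·(0) = 0.
  So ∫_0^π u² dx = 2*π + 2*π + 9*π/2 + 0 + 8 + 0 = 8 + 17*π/2.
  (u')² squared terms: (-8)²·∫cos(4x)² dx = 64·π/2 = 32*π;  (-6)²·∫sin(2x)² dx = 36·π/2 = 18*π;  (-2)²·∫cos(x)² dx = 4·π/2 = 2*π.
  (u')² cross terms: 2·(-8)·(-6)·∫cos(4x)·sin(2x) dx = 96·(0) = 0;  2·(-8)·(-2)·∫cos(4x)·cos(x) dx = 32·(0) = 0;  2·(-6)·(-2)·∫sin(2x)·cos(x) dx = 24·(4/3) = 32.
  So ∫_0^π (u')² dx = 32*π + 18*π + 2*π + 0 + 0 + 32 = 32 + 52*π.
||u||_{H^1}^2 = (8 + 17*π/2) + (32 + 52*π) = 40 + 121*π/2.


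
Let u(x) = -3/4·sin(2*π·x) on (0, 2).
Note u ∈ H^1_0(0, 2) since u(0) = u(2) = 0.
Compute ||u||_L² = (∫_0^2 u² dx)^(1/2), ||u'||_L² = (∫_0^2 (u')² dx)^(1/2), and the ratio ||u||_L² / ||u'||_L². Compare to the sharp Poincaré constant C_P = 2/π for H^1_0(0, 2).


||u||_L² / ||u'||_L² = 1/(2*π) < C_P = 2/π.

u(x) = -3/4·sin(2*π·x), so u'(x) = -3*π*cos(2*π*x)/2.
Writing u(x) = A·sin(kπx/L) with A = -3/4 and k = 4, use ∫_0^L sin²(kπx/L) dx = L/2 and ∫_0^L cos²(kπx/L) dx = L/2.
u² = 9/16·sin²(2*π·x) and (u')² = 9*π^2/4·cos²(2*π·x), and each of sin², cos² integrates to L/2 = 1 over (0, 2).
∫_0^2 u² dx = 9/16, so ||u||_L² = 3/4.
∫_0^2 (u')² dx = 9*π^2/4, so ||u'||_L² = 3*π/2.
Ratio ||u||_L² / ||u'||_L² = 1/(2*π).
Sharp Poincaré constant on H^1_0(0, 2) is C_P = L/π = 2/π, achieved by sin(π/2·x).
This is the k = 4 harmonic; the ratio L/(kπ) is strictly less than C_P = L/π, consistent with the sharp inequality ||u||_L² ≤ C_P ||u'||_L².


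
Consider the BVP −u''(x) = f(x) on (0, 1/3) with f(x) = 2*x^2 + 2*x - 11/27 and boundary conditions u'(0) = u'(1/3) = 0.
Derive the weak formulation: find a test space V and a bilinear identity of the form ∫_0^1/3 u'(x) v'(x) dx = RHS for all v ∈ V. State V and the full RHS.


V = H^1(0, 1/3) (no boundary constraint on v; u is determined up to an additive constant); weak form: ∫_0^1/3 u'v' dx = ∫_0^1/3 (2*x^2 + 2*x - 11/27) v dx for all v ∈ V.

Multiply both sides by a test function v and integrate from 0 to 1/3:
  ∫_0^1/3 −u''(x) v(x) dx = ∫_0^1/3 f(x) v(x) dx.
Integrate the LHS by parts once:
  ∫_0^1/3 −u'' v dx = −[u'(x) v(x)]_0^1/3 + ∫_0^1/3 u'(x) v'(x) dx.
Thus ∫_0^1/3 u'(x) v'(x) dx = ∫_0^1/3 f(x) v(x) dx + [u'(x) v(x)]_0^1/3.
Choose V so that boundary terms are either known or forced to vanish.
u has homogeneous Neumann: u'(0) = u'(1/3) = 0. So [u' v]_0^1/3 = 0·v(1/3) − 0·v(0) = 0 for any v; take V = H^1(0, 1/3).
Weak formulation: find u (satisfying any essential BC) such that ∫_0^1/3 u'(x) v'(x) dx = ∫_0^1/3 f v dx for all v ∈ V (homogeneous Neumann, so boundary terms vanish).
Substituting f(x) = 2*x^2 + 2*x - 11/27, the right-hand side is ∫_0^1/3 (2*x^2 + 2*x - 11/27) v dx.
Compatibility check (pure Neumann): taking v ≡ 1 ∈ V gives 0 = ∫_0^1/3 f dx + (0) − (0), i.e. ∫_0^1/3 f dx must equal u'(0) − u'(1/3) = 0. Indeed ∫_0^1/3 (2*x^2 + 2*x - 11/27) dx = 0, so the data are compatible. The solution is then unique only up to an additive constant (fix it e.g. by requiring ∫_0^1/3 u dx = 0).


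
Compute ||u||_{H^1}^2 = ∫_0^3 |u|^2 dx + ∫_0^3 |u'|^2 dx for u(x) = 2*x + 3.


||u||_{H^1}^2 = 129

The H^1 norm (squared) on an interval (0, L) is
  ||u||_{H^1}^2 = ∫_0^L u(x)^2 dx + ∫_0^L u'(x)^2 dx.
Compute u'(x) = 2.
Then u(x)^2 = 4*x**2 + 12*x + 9 and u'(x)^2 = 4.
Integrate each monomial from 0 to 3 using ∫_0^3 c·x^n dx = c·3^(n+1)/(n+1):
  ∫_0^3 u(x)^2 dx = ∫_0^3 (4*x^2 + 12*x + 9) dx. Term by term:
    ∫_0^3 4*x^2 dx = 36;  ∫_0^3 12*x dx = 54;  ∫_0^3 9 dx = 27.
  Sum: 36 + 54 + 27 = 117.
  ∫_0^3 u'(x)^2 dx = ∫_0^3 (4) dx. Term by term:
    ∫_0^3 4 dx = 12.
Adding: ||u||_{H^1}^2 = 117 + 12 = 129.


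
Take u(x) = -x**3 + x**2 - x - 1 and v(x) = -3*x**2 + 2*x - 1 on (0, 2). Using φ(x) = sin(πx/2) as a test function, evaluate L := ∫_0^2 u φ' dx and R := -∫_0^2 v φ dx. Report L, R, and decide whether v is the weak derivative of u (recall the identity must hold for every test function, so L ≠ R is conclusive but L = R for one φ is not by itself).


LHS = -96/π^3 + 20/π, RHS = -96/π^3 + 20/π. Yes, v = u' weakly.

u(x) = -x**3 + x**2 - x - 1, classical derivative u'(x) = -3*x**2 + 2*x - 1.
φ(x) = sin(πx/2), so φ'(x) = π*cos(π*x/2)/2.
Note φ(0) = φ(2) = 0, so the boundary term u·φ vanishes.
LHS = ∫_0^2 u(x) φ'(x) dx = ∫_0^2 (-π*x^3*cos(π*x/2)/2 + π*x^2*cos(π*x/2)/2 - π*x*cos(π*x/2)/2 - π*cos(π*x/2)/2) dx. Term by term:
  ∫_0^2 -π*cos(π*x/2)/2 dx = 0;  ∫_0^2 π*x^2*cos(π*x/2)/2 dx = -8/π;  ∫_0^2 -π*x*cos(π*x/2)/2 dx = 4/π;
  ∫_0^2 -π*x^3*cos(π*x/2)/2 dx = -96/π^3 + 24/π.
Sum: 0 − 8/π + 4/π + -96/π^3 + 24/π = -96/π^3 + 20/π.
So LHS = -96/π^3 + 20/π.
∫_0^2 v(x) φ(x) dx = ∫_0^2 (-3*x^2*sin(π*x/2) + 2*x*sin(π*x/2) - sin(π*x/2)) dx. Term by term:
  ∫_0^2 -sin(π*x/2) dx = -4/π;  ∫_0^2 -3*x^2*sin(π*x/2) dx = -24/π + 96/π^3;  ∫_0^2 2*x*sin(π*x/2) dx = 8/π.
Sum: -4/π + -24/π + 96/π^3 + 8/π = -20/π + 96/π^3.
So RHS = -∫_0^2 v(x) φ(x) dx = -96/π^3 + 20/π.
LHS = RHS, so the identity holds for this test φ.
Moreover u is smooth here and v(x) = u'(x) = -3*x**2 + 2*x - 1 pointwise, so the identity holds for every test function. Hence v is the weak derivative of u.


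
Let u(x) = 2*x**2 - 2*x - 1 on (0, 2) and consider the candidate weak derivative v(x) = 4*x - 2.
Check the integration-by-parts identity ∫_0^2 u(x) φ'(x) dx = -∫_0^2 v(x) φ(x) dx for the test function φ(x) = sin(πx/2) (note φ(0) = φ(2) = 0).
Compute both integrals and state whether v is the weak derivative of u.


LHS = -8/π, RHS = -8/π. Yes, v = u' weakly.

u(x) = 2*x**2 - 2*x - 1, classical derivative u'(x) = 4*x - 2.
φ(x) = sin(πx/2), so φ'(x) = π*cos(π*x/2)/2.
Note φ(0) = φ(2) = 0, so the boundary term u·φ vanishes.
LHS = ∫_0^2 u(x) φ'(x) dx = ∫_0^2 (π*x^2*cos(π*x/2) - π*x*cos(π*x/2) - π*cos(π*x/2)/2) dx. Term by term:
  ∫_0^2 -π*cos(π*x/2)/2 dx = 0;  ∫_0^2 π*x^2*cos(π*x/2) dx = -16/π;  ∫_0^2 -π*x*cos(π*x/2) dx = 8/π.
Sum: 0 − 16/π + 8/π = -8/π.
So LHS = -8/π.
∫_0^2 v(x) φ(x) dx = ∫_0^2 (4*x*sin(π*x/2) - 2*sin(π*x/2)) dx. Term by term:
  ∫_0^2 -2*sin(π*x/2) dx = -8/π;  ∫_0^2 4*x*sin(π*x/2) dx = 16/π.
Sum: -8/π + 16/π = 8/π.
So RHS = -∫_0^2 v(x) φ(x) dx = -8/π.
LHS = RHS, so the identity holds for this test φ.
Moreover u is smooth here and v(x) = u'(x) = 4*x - 2 pointwise, so the identity holds for every test function. Hence v is the weak derivative of u.


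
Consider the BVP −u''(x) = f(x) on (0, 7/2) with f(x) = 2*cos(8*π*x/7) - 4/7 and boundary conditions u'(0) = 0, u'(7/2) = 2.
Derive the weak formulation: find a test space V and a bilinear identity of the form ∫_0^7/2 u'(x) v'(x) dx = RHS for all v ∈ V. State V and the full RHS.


V = H^1(0, 7/2) (v unrestricted at boundary; u is determined up to an additive constant); weak form: ∫_0^7/2 u'v' dx = ∫_0^7/2 (2*cos(8*π*x/7) - 4/7) v dx + 2·v(7/2) for all v ∈ V.

Multiply both sides by a test function v and integrate from 0 to 7/2:
  ∫_0^7/2 −u''(x) v(x) dx = ∫_0^7/2 f(x) v(x) dx.
Integrate the LHS by parts once:
  ∫_0^7/2 −u'' v dx = −[u'(x) v(x)]_0^7/2 + ∫_0^7/2 u'(x) v'(x) dx.
Thus ∫_0^7/2 u'(x) v'(x) dx = ∫_0^7/2 f(x) v(x) dx + [u'(x) v(x)]_0^7/2.
Choose V so that boundary terms are either known or forced to vanish.
u has inhomogeneous Neumann u'(0) = 0, u'(7/2) = 2. [u' v]_0^7/2 = (2)·v(7/2) − (0)·v(0) = 2·v(7/2). Take V = H^1(0, 7/2); boundary term becomes part of RHS.
Weak formulation: find u (satisfying any essential BC) such that ∫_0^7/2 u'(x) v'(x) dx = ∫_0^7/2 f v dx + 2·v(7/2) for all v ∈ V (Neumann data are natural BCs: they enter the RHS as boundary terms).
Substituting f(x) = 2*cos(8*π*x/7) - 4/7, the right-hand side is ∫_0^7/2 (2*cos(8*π*x/7) - 4/7) v dx + 2·v(7/2).
Compatibility check (pure Neumann): taking v ≡ 1 ∈ V gives 0 = ∫_0^7/2 f dx + (2) − (0), i.e. ∫_0^7/2 f dx must equal u'(0) − u'(7/2) = -2. Indeed ∫_0^7/2 (2*cos(8*π*x/7) - 4/7) dx = -2, so the data are compatible. The solution is then unique only up to an additive constant (fix it e.g. by requiring ∫_0^7/2 u dx = 0).


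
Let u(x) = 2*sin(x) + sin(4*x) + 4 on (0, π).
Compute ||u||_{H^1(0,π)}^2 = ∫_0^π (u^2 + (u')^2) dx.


||u||_{H^1(0,π)}^2 = 32 + 57*π/2

u'(x) = 2*cos(x) + 4*cos(4*x).
Expand u² and (u')² and integrate term by term on (0, π), using: for integers n ≥ 1, ∫_0^π sin²(nx) dx = ∫_0^π cos²(nx) dx = π/2; for n ≠ n', ∫_0^π sin(nx)sin(n'x) dx = ∫_0^π cos(nx)cos(n'x) dx = 0; and by product-to-sum, ∫_0^π sin(nx)cos(n'x) dx = ½∫_0^π [sin((n+n')x) + sin((n−n')x)] dx, which is 0 when n+n' is even and 2n/(n²−n'²) when n+n' is odd (it need not vanish on (0, π)). For the constant mode: ∫_0^π 1 dx = π, ∫_0^π cos(nx) dx = 0, ∫_0^π sin(nx) dx = (1−(−1)^n)/n.
  u² squared terms: (4)²·∫1 dx = 16·π = 16*π;  (2)²·∫sin(x)² dx = 4·π/2 = 2*π;  (1)²·∫sin(4x)² dx = 1·π/2 = π/2.
  u² cross terms: 2·(4)·(2)·∫1·sin(x) dx = 16·(2) = 32;  2·(4)·(1)·∫1·sin(4x) dx = 8·(0) = 0;  2·(2)·(1)·∫sin(x)·sin(4x) dx = 4·(0) = 0.
  So ∫_0^π u² dx = 16*π + 2*π + π/2 + 32 + 0 + 0 = 32 + 37*π/2.
  (u')² squared terms: (2)²·∫cos(x)² dx = 4·π/2 = 2*π;  (4)²·∫cos(4x)² dx = 16·π/2 = 8*π.
  (u')² cross terms: 2·(2)·(4)·∫cos(x)·cos(4x) dx = 16·(0) = 0.
  So ∫_0^π (u')² dx = 2*π + 8*π + 0 = 10*π.
||u||_{H^1}^2 = (32 + 37*π/2) + (10*π) = 32 + 57*π/2.


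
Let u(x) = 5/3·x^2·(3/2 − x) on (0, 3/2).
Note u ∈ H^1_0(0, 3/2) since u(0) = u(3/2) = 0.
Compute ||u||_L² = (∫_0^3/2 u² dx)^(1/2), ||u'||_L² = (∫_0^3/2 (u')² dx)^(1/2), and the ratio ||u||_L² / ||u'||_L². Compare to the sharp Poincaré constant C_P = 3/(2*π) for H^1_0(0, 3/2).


||u||_L² / ||u'||_L² = 3*sqrt(14)/28 < C_P = 3/(2*π).

u(x) = 5/3·x^2·(3/2 − x), so u'(x) = 5*x*(1 - x).
u(x) = 5/3·x^2·(3/2 − x) vanishes at x = 0 and x = 3/2, so u ∈ H^1_0(0, 3/2). Differentiate via the product rule and integrate the resulting polynomials term by term.
  ∫_0^3/2 u² dx = ∫_0^3/2 (25*x^6/9 - 25*x^5/3 + 25*x^4/4) dx. Term by term:
    ∫_0^3/2 25*x^6/9 dx = 6075/896;  ∫_0^3/2 -25*x^5/3 dx = -2025/128;  ∫_0^3/2 25*x^4/4 dx = 1215/128.
  Sum: 6075/896 − 2025/128 + 1215/128 = 405/896.
  ∫_0^3/2 (u')² dx = ∫_0^3/2 (25*x^4 - 50*x^3 + 25*x^2) dx. Term by term:
    ∫_0^3/2 25*x^4 dx = 1215/32;  ∫_0^3/2 -50*x^3 dx = -2025/32;  ∫_0^3/2 25*x^2 dx = 225/8.
  Sum: 1215/32 − 2025/32 + 225/8 = 45/16.
∫_0^3/2 u² dx = 405/896, so ||u||_L² = 9*sqrt(70)/112.
∫_0^3/2 (u')² dx = 45/16, so ||u'||_L² = 3*sqrt(5)/4.
Ratio ||u||_L² / ||u'||_L² = 3*sqrt(14)/28.
Sharp Poincaré constant on H^1_0(0, 3/2) is C_P = L/π = 3/(2*π), achieved by sin(2*π/3·x).
A polynomial bump cannot attain the sharp Poincaré constant (only the first sine eigenfunction does), so the ratio is strictly less than C_P, consistent with ||u||_L² ≤ C_P ||u'||_L².


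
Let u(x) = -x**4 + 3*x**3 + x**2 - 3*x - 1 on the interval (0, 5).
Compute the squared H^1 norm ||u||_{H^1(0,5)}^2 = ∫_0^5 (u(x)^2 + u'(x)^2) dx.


||u||_{H^1}^2 = 15479075/252

The H^1 norm (squared) on an interval (0, L) is
  ||u||_{H^1}^2 = ∫_0^L u(x)^2 dx + ∫_0^L u'(x)^2 dx.
Compute u'(x) = -4*x**3 + 9*x**2 + 2*x - 3.
Then u(x)^2 = x**8 - 6*x**7 + 7*x**6 + 12*x**5 - 15*x**4 - 12*x**3 + 7*x**2 + 6*x + 1 and u'(x)^2 = 16*x**6 - 72*x**5 + 65*x**4 + 60*x**3 - 50*x**2 - 12*x + 9.
Integrate each monomial from 0 to 5 using ∫_0^5 c·x^n dx = c·5^(n+1)/(n+1):
  ∫_0^5 u(x)^2 dx = ∫_0^5 (x^8 - 6*x^7 + 7*x^6 + 12*x^5 - 15*x^4 - 12*x^3 + 7*x^2 + 6*x + 1) dx. Term by term:
    ∫_0^5 x^8 dx = 1953125/9;  ∫_0^5 -6*x^7 dx = -1171875/4;  ∫_0^5 7*x^6 dx = 78125;
    ∫_0^5 12*x^5 dx = 31250;  ∫_0^5 -15*x^4 dx = -9375;  ∫_0^5 -12*x^3 dx = -1875;
    ∫_0^5 7*x^2 dx = 875/3;  ∫_0^5 6*x dx = 75;  ∫_0^5 1 dx = 5.
  Sum: 1953125/9 − 1171875/4 + 78125 + 31250 − 9375 − 1875 + 875/3 + 75 + 5 = 811505/36.
  ∫_0^5 u'(x)^2 dx = ∫_0^5 (16*x^6 - 72*x^5 + 65*x^4 + 60*x^3 - 50*x^2 - 12*x + 9) dx. Term by term:
    ∫_0^5 16*x^6 dx = 1250000/7;  ∫_0^5 -72*x^5 dx = -187500;  ∫_0^5 65*x^4 dx = 40625;
    ∫_0^5 60*x^3 dx = 9375;  ∫_0^5 -50*x^2 dx = -6250/3;  ∫_0^5 -12*x dx = -150;
    ∫_0^5 9 dx = 45.
  Sum: 1250000/7 − 187500 + 40625 + 9375 − 6250/3 − 150 + 45 = 816545/21.
Adding: ||u||_{H^1}^2 = 811505/36 + 816545/21 = 15479075/252.


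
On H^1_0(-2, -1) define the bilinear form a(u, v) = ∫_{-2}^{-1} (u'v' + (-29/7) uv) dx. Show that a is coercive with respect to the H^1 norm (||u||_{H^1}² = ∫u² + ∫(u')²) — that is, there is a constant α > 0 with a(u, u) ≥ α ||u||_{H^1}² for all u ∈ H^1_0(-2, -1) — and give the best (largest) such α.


α = (-29/7 + π^2)/(1 + π^2)

Coercivity of a(·,·) on H^1_0(-2, -1) means a(u, u) ≥ α ||u||_{H^1}² for every u ∈ H^1_0.
The interval has length L = 1, and Poincaré/coercivity depend only on L. Here a(u, u) = ∫(u')² + (-29/7)·∫u².
Here c = -29/7 < 0 with |c| < (π/L)² = π^2, so coercivity still holds. The condition a(u,u) ≥ α||u||_{H^1}² reads (1−α)∫(u')² ≥ (α−c)∫u². Any admissible α is ≤ 1 (rapidly oscillating u have ∫u²/∫(u')² → 0), and α = 1 would force 0 ≥ (1−c)∫u², impossible since c < 1; so 1−α > 0. By the sharp Poincaré inequality on H^1_0 of an interval of length L, ∫(u')² ≥ (π/L)²∫u² with equality for the first sine mode sin(π(x−x₀)/L) (x₀ the left endpoint), so the inequality holds for all u iff (1−α)(π/L)² ≥ α − c, i.e. α ≤ ((π/L)² + c)/((π/L)² + 1) = (1 + c(L/π)²)/(1 + (L/π)²). (Direct route, valid since c ≤ 0: Poincaré gives c∫u² ≥ c(L/π)²∫(u')², so a(u,u) ≥ (1 + c(L/π)²)∫(u')², while ||u||_{H^1}² ≤ (1 + (L/π)²)∫(u')²; dividing yields the same α.) With (π/L)² = π^2 and c = -29/7, the largest admissible constant is α = ((π/L)² + c)/((π/L)² + 1).
Simplifying, α = (-29/7 + π^2)/(1 + π^2).


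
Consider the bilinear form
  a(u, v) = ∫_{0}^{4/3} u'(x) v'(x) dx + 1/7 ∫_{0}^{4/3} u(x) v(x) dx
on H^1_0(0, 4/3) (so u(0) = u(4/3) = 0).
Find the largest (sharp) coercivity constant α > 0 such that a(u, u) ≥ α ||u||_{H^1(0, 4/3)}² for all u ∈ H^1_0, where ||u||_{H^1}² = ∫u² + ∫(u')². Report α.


α = (16 + 63*π^2)/(7*(16 + 9*π^2))

Coercivity of a(·,·) on H^1_0(0, 4/3) means a(u, u) ≥ α ||u||_{H^1}² for every u ∈ H^1_0.
The interval has length L = 4/3, and Poincaré/coercivity depend only on L. Here a(u, u) = ∫(u')² + (1/7)·∫u².
Here 0 < c = 1/7 < 1. The condition a(u,u) ≥ α||u||_{H^1}² reads (1−α)∫(u')² ≥ (α−c)∫u². Any admissible α is ≤ 1 (rapidly oscillating u have ∫u²/∫(u')² → 0), and α = 1 would force 0 ≥ (1−c)∫u², impossible since c < 1; so 1−α > 0. By the sharp Poincaré inequality on H^1_0 of an interval of length L, ∫(u')² ≥ (π/L)²∫u² with equality for the first sine mode sin(π(x−x₀)/L) (x₀ the left endpoint), so the inequality holds for all u iff (1−α)(π/L)² ≥ α − c, i.e. α ≤ ((π/L)² + c)/((π/L)² + 1) = (1 + c(L/π)²)/(1 + (L/π)²). With (π/L)² = 9*π^2/16 and c = 1/7, the largest admissible constant is α = ((π/L)² + c)/((π/L)² + 1).
Simplifying, α = (16 + 63*π^2)/(7*(16 + 9*π^2)).


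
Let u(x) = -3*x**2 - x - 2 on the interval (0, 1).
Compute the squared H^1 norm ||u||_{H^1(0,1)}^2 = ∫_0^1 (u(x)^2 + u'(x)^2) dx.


||u||_{H^1}^2 = 979/30

The H^1 norm (squared) on an interval (0, L) is
  ||u||_{H^1}^2 = ∫_0^L u(x)^2 dx + ∫_0^L u'(x)^2 dx.
Compute u'(x) = -6*x - 1.
Then u(x)^2 = 9*x**4 + 6*x**3 + 13*x**2 + 4*x + 4 and u'(x)^2 = 36*x**2 + 12*x + 1.
Integrate each monomial from 0 to 1 using ∫_0^1 c·x^n dx = c·1^(n+1)/(n+1):
  ∫_0^1 u(x)^2 dx = ∫_0^1 (9*x^4 + 6*x^3 + 13*x^2 + 4*x + 4) dx. Term by term:
    ∫_0^1 9*x^4 dx = 9/5;  ∫_0^1 6*x^3 dx = 3/2;  ∫_0^1 13*x^2 dx = 13/3;
    ∫_0^1 4*x dx = 2;  ∫_0^1 4 dx = 4.
  Sum: 9/5 + 3/2 + 13/3 + 2 + 4 = 409/30.
  ∫_0^1 u'(x)^2 dx = ∫_0^1 (36*x^2 + 12*x + 1) dx. Term by term:
    ∫_0^1 36*x^2 dx = 12;  ∫_0^1 12*x dx = 6;  ∫_0^1 1 dx = 1.
  Sum: 12 + 6 + 1 = 19.
Adding: ||u||_{H^1}^2 = 409/30 + 19 = 979/30.


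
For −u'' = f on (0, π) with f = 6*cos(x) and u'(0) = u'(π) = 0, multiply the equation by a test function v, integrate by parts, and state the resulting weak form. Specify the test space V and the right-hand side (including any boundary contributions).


V = H^1(0, π) (no boundary constraint on v; u is determined up to an additive constant); weak form: ∫_0^π u'v' dx = ∫_0^π (6*cos(x)) v dx for all v ∈ V.

Multiply both sides by a test function v and integrate from 0 to π:
  ∫_0^π −u''(x) v(x) dx = ∫_0^π f(x) v(x) dx.
Integrate the LHS by parts once:
  ∫_0^π −u'' v dx = −[u'(x) v(x)]_0^π + ∫_0^π u'(x) v'(x) dx.
Thus ∫_0^π u'(x) v'(x) dx = ∫_0^π f(x) v(x) dx + [u'(x) v(x)]_0^π.
Choose V so that boundary terms are either known or forced to vanish.
u has homogeneous Neumann: u'(0) = u'(π) = 0. So [u' v]_0^π = 0·v(π) − 0·v(0) = 0 for any v; take V = H^1(0, π).
Weak formulation: find u (satisfying any essential BC) such that ∫_0^π u'(x) v'(x) dx = ∫_0^π f v dx for all v ∈ V (homogeneous Neumann, so boundary terms vanish).
Substituting f(x) = 6*cos(x), the right-hand side is ∫_0^π (6*cos(x)) v dx.
Compatibility check (pure Neumann): taking v ≡ 1 ∈ V gives 0 = ∫_0^π f dx + (0) − (0), i.e. ∫_0^π f dx must equal u'(0) − u'(π) = 0. Indeed ∫_0^π (6*cos(x)) dx = 0, so the data are compatible. The solution is then unique only up to an additive constant (fix it e.g. by requiring ∫_0^π u dx = 0).


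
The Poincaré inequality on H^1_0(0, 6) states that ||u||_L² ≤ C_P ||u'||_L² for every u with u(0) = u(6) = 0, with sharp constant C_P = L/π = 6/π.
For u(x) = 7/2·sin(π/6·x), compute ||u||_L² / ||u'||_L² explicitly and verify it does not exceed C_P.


||u||_L² / ||u'||_L² = 6/π = C_P.

u(x) = 7/2·sin(π/6·x), so u'(x) = 7*π*cos(π*x/6)/12.
Writing u(x) = A·sin(kπx/L) with A = 7/2 and k = 1, use ∫_0^L sin²(kπx/L) dx = L/2 and ∫_0^L cos²(kπx/L) dx = L/2.
u² = 49/4·sin²(π/6·x) and (u')² = 49*π^2/144·cos²(π/6·x), and each of sin², cos² integrates to L/2 = 3 over (0, 6).
∫_0^6 u² dx = 147/4, so ||u||_L² = 7*sqrt(3)/2.
∫_0^6 (u')² dx = 49*π^2/48, so ||u'||_L² = 7*sqrt(3)*π/12.
Ratio ||u||_L² / ||u'||_L² = 6/π.
Sharp Poincaré constant on H^1_0(0, 6) is C_P = L/π = 6/π, achieved by sin(π/6·x).
This is the k = 1 eigenfunction (up to amplitude), so the ratio equals the sharp Poincaré constant exactly.


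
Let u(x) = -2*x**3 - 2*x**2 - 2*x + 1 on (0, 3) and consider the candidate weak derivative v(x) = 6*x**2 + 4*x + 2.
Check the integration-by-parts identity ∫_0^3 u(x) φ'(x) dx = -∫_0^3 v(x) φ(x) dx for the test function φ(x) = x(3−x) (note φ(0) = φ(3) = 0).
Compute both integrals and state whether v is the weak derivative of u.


LHS = 1089/10, RHS = -1089/10. No, v is not the weak derivative of u.

u(x) = -2*x**3 - 2*x**2 - 2*x + 1, classical derivative u'(x) = -6*x**2 - 4*x - 2.
φ(x) = x(3−x), so φ'(x) = 3 - 2*x.
Note φ(0) = φ(3) = 0, so the boundary term u·φ vanishes.
LHS = ∫_0^3 u(x) φ'(x) dx = ∫_0^3 (4*x^4 - 2*x^3 - 2*x^2 - 8*x + 3) dx. Term by term:
  ∫_0^3 4*x^4 dx = 972/5;  ∫_0^3 -2*x^3 dx = -81/2;  ∫_0^3 -2*x^2 dx = -18;
  ∫_0^3 -8*x dx = -36;  ∫_0^3 3 dx = 9.
Sum: 972/5 − 81/2 − 18 − 36 + 9 = 1089/10.
So LHS = 1089/10.
∫_0^3 v(x) φ(x) dx = ∫_0^3 (-6*x^4 + 14*x^3 + 10*x^2 + 6*x) dx. Term by term:
  ∫_0^3 -6*x^4 dx = -1458/5;  ∫_0^3 14*x^3 dx = 567/2;  ∫_0^3 10*x^2 dx = 90;
  ∫_0^3 6*x dx = 27.
Sum: -1458/5 + 567/2 + 90 + 27 = 1089/10.
So RHS = -∫_0^3 v(x) φ(x) dx = -1089/10.
LHS − RHS = 1089/5 ≠ 0, so the identity fails.
(For a valid weak derivative the identity must hold for EVERY test function, in particular this one. The failure shows v is NOT the weak derivative of u.)
Correct weak derivative would be u'(x) = -6*x**2 - 4*x - 2.


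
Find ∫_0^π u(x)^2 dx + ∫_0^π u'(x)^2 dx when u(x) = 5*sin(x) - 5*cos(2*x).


||u||_{H^1(0,π)}^2 = 500/3 + 175*π/2

u'(x) = 10*sin(2*x) + 5*cos(x).
Expand u² and (u')² and integrate term by term on (0, π), using: for integers n ≥ 1, ∫_0^π sin²(nx) dx = ∫_0^π cos²(nx) dx = π/2; for n ≠ n', ∫_0^π sin(nx)sin(n'x) dx = ∫_0^π cos(nx)cos(n'x) dx = 0; and by product-to-sum, ∫_0^π sin(nx)cos(n'x) dx = ½∫_0^π [sin((n+n')x) + sin((n−n')x)] dx, which is 0 when n+n' is even and 2n/(n²−n'²) when n+n' is odd (it need not vanish on (0, π)).
  u² squared terms: (-5)²·∫cos(2x)² dx = 25·π/2 = 25*π/2;  (5)²·∫sin(x)² dx = 25·π/2 = 25*π/2.
  u² cross terms: 2·(-5)·(5)·∫cos(2x)·sin(x) dx = -50·(-2/3) = 100/3.
  So ∫_0^π u² dx = 25*π/2 + 25*π/2 + 100/3 = 100/3 + 25*π.
  (u')² squared terms: (5)²·∫cos(x)² dx = 25·π/2 = 25*π/2;  (10)²·∫sin(2x)² dx = 100·π/2 = 50*π.
  (u')² cross terms: 2·(5)·(10)·∫cos(x)·sin(2x) dx = 100·(4/3) = 400/3.
  So ∫_0^π (u')² dx = 25*π/2 + 50*π + 400/3 = 400/3 + 125*π/2.
||u||_{H^1}^2 = (100/3 + 25*π) + (400/3 + 125*π/2) = 500/3 + 175*π/2.


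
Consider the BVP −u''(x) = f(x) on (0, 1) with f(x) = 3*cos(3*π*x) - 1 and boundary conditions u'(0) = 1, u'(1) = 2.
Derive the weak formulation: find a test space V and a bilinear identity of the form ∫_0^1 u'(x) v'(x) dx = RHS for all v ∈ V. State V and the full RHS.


V = H^1(0, 1) (v unrestricted at boundary; u is determined up to an additive constant); weak form: ∫_0^1 u'v' dx = ∫_0^1 (3*cos(3*π*x) - 1) v dx + 2·v(1) − v(0) for all v ∈ V.

Multiply both sides by a test function v and integrate from 0 to 1:
  ∫_0^1 −u''(x) v(x) dx = ∫_0^1 f(x) v(x) dx.
Integrate the LHS by parts once:
  ∫_0^1 −u'' v dx = −[u'(x) v(x)]_0^1 + ∫_0^1 u'(x) v'(x) dx.
Thus ∫_0^1 u'(x) v'(x) dx = ∫_0^1 f(x) v(x) dx + [u'(x) v(x)]_0^1.
Choose V so that boundary terms are either known or forced to vanish.
u has inhomogeneous Neumann u'(0) = 1, u'(1) = 2. [u' v]_0^1 = (2)·v(1) − (1)·v(0) = 2·v(1) − v(0). Take V = H^1(0, 1); boundary term becomes part of RHS.
Weak formulation: find u (satisfying any essential BC) such that ∫_0^1 u'(x) v'(x) dx = ∫_0^1 f v dx + 2·v(1) − v(0) for all v ∈ V (Neumann data are natural BCs: they enter the RHS as boundary terms).
Substituting f(x) = 3*cos(3*π*x) - 1, the right-hand side is ∫_0^1 (3*cos(3*π*x) - 1) v dx + 2·v(1) − v(0).
Compatibility check (pure Neumann): taking v ≡ 1 ∈ V gives 0 = ∫_0^1 f dx + (2) − (1), i.e. ∫_0^1 f dx must equal u'(0) − u'(1) = -1. Indeed ∫_0^1 (3*cos(3*π*x) - 1) dx = -1, so the data are compatible. The solution is then unique only up to an additive constant (fix it e.g. by requiring ∫_0^1 u dx = 0).


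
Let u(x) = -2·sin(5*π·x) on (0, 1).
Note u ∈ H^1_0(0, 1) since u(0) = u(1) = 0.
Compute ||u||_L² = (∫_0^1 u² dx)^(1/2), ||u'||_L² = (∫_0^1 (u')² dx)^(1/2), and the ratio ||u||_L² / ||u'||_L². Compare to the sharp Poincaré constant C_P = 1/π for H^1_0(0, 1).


||u||_L² / ||u'||_L² = 1/(5*π) < C_P = 1/π.

u(x) = -2·sin(5*π·x), so u'(x) = -10*π*cos(5*π*x).
Writing u(x) = A·sin(kπx/L) with A = -2 and k = 5, use ∫_0^L sin²(kπx/L) dx = L/2 and ∫_0^L cos²(kπx/L) dx = L/2.
u² = 4·sin²(5*π·x) and (u')² = 100*π^2·cos²(5*π·x), and each of sin², cos² integrates to L/2 = 1/2 over (0, 1).
∫_0^1 u² dx = 2, so ||u||_L² = sqrt(2).
∫_0^1 (u')² dx = 50*π^2, so ||u'||_L² = 5*sqrt(2)*π.
Ratio ||u||_L² / ||u'||_L² = 1/(5*π).
Sharp Poincaré constant on H^1_0(0, 1) is C_P = L/π = 1/π, achieved by sin(π·x).
This is the k = 5 harmonic; the ratio L/(kπ) is strictly less than C_P = L/π, consistent with the sharp inequality ||u||_L² ≤ C_P ||u'||_L².


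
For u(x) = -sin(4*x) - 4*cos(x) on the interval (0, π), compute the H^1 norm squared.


||u||_{H^1(0,π)}^2 = 128/15 + 49*π/2

u'(x) = 4*sin(x) - 4*cos(4*x).
Expand u² and (u')² and integrate term by term on (0, π), using: for integers n ≥ 1, ∫_0^π sin²(nx) dx = ∫_0^π cos²(nx) dx = π/2; for n ≠ n', ∫_0^π sin(nx)sin(n'x) dx = ∫_0^π cos(nx)cos(n'x) dx = 0; and by product-to-sum, ∫_0^π sin(nx)cos(n'x) dx = ½∫_0^π [sin((n+n')x) + sin((n−n')x)] dx, which is 0 when n+n' is even and 2n/(n²−n'²) when n+n' is odd (it need not vanish on (0, π)).
  u² squared terms: (-1)²·∫sin(4x)² dx = 1·π/2 = π/2;  (-4)²·∫cos(x)² dx = 16·π/2 = 8*π.
  u² cross terms: 2·(-1)·(-4)·∫sin(4x)·cos(x) dx = 8·(8/15) = 64/15.
  So ∫_0^π u² dx = π/2 + 8*π + 64/15 = 64/15 + 17*π/2.
  (u')² squared terms: (-4)²·∫cos(4x)² dx = 16·π/2 = 8*π;  (4)²·∫sin(x)² dx = 16·π/2 = 8*π.
  (u')² cross terms: 2·(-4)·(4)·∫cos(4x)·sin(x) dx = -32·(-2/15) = 64/15.
  So ∫_0^π (u')² dx = 8*π + 8*π + 64/15 = 64/15 + 16*π.
||u||_{H^1}^2 = (64/15 + 17*π/2) + (64/15 + 16*π) = 128/15 + 49*π/2.


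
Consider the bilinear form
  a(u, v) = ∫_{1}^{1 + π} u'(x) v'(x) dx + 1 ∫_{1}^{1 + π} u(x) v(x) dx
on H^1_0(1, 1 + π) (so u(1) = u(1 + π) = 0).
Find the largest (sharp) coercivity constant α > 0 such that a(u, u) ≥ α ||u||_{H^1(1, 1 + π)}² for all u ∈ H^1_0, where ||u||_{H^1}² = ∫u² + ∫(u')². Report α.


α = 1

Coercivity of a(·,·) on H^1_0(1, 1 + π) means a(u, u) ≥ α ||u||_{H^1}² for every u ∈ H^1_0.
The interval has length L = π, and Poincaré/coercivity depend only on L. Here a(u, u) = ∫(u')² + (1)·∫u².
Here c = 1 ≥ 1, so a(u,u) = ∫(u')² + c∫u² ≥ ∫(u')² + ∫u² = ||u||_{H^1}², i.e. α = 1 works. No larger α is possible: a(u,u) ≥ α||u||_{H^1}² means (1−α)∫(u')² ≥ (α−c)∫u², and for the modes u_n = sin(nπ(x−x₀)/L) (x₀ the left endpoint) one has ∫u_n²/∫(u_n')² = (L/(nπ))² → 0, so a(u_n,u_n)/||u_n||_{H^1}² → 1. Hence the optimal constant is α = 1.
Therefore α = 1.


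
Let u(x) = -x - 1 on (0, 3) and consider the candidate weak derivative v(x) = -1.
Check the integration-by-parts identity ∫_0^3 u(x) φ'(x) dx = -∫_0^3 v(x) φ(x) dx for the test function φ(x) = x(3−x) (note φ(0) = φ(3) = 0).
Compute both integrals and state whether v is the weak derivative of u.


LHS = 9/2, RHS = 9/2. Yes, v = u' weakly.

u(x) = -x - 1, classical derivative u'(x) = -1.
φ(x) = x(3−x), so φ'(x) = 3 - 2*x.
Note φ(0) = φ(3) = 0, so the boundary term u·φ vanishes.
LHS = ∫_0^3 u(x) φ'(x) dx = ∫_0^3 (2*x^2 - x - 3) dx. Term by term:
  ∫_0^3 2*x^2 dx = 18;  ∫_0^3 -x dx = -9/2;  ∫_0^3 -3 dx = -9.
Sum: 18 − 9/2 − 9 = 9/2.
So LHS = 9/2.
∫_0^3 v(x) φ(x) dx = ∫_0^3 (x^2 - 3*x) dx. Term by term:
  ∫_0^3 x^2 dx = 9;  ∫_0^3 -3*x dx = -27/2.
Sum: 9 − 27/2 = -9/2.
So RHS = -∫_0^3 v(x) φ(x) dx = 9/2.
LHS = RHS, so the identity holds for this test φ.
Moreover u is smooth here and v(x) = u'(x) = -1 pointwise, so the identity holds for every test function. Hence v is the weak derivative of u.
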